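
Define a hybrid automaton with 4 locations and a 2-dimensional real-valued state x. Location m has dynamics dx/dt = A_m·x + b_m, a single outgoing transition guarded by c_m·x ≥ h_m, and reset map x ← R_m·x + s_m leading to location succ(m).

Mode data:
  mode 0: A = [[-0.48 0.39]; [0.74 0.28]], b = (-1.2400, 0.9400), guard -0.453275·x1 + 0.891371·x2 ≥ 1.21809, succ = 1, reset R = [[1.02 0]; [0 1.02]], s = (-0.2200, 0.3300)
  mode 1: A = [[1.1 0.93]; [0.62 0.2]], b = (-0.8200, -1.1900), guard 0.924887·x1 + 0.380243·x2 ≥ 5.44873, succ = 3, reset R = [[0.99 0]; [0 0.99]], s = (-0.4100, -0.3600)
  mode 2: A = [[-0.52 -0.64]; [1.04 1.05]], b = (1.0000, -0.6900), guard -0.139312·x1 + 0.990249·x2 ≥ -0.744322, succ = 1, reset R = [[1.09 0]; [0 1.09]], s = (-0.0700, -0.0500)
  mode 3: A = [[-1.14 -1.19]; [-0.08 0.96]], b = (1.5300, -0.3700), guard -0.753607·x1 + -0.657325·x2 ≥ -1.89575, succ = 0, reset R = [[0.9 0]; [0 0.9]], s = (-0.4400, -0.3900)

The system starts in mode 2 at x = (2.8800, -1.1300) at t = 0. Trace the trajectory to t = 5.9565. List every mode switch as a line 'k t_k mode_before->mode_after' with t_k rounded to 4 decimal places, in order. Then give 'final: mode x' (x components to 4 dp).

1 0.5177 2->1
2 1.2227 1->3
3 2.0580 3->0
4 3.3374 0->1
5 5.5173 1->3
final: 3 2.5038 2.2150

Mode 2: guard c·x = -0.7443 hit at Δt = 0.5177 (t = 0.5177), x⁻ = (2.8738, -0.3473) → reset → x⁺ = (3.0625, -0.4286), jump to mode 1
Mode 1: guard c·x = 5.4487 hit at Δt = 0.7050 (t = 1.2227), x⁻ = (5.6696, 0.5390) → reset → x⁺ = (5.2029, 0.1736), jump to mode 3
Mode 3: guard c·x = -1.8958 hit at Δt = 0.8353 (t = 2.0580), x⁻ = (2.9483, -0.4961) → reset → x⁺ = (2.2135, -0.8365), jump to mode 0
Mode 0: guard c·x = 1.2181 hit at Δt = 1.2794 (t = 3.3374), x⁻ = (0.2064, 1.4715) → reset → x⁺ = (-0.0095, 1.8309), jump to mode 1
Mode 1: guard c·x = 5.4487 hit at Δt = 2.1799 (t = 5.5173), x⁻ = (5.0410, 2.0681) → reset → x⁺ = (4.5806, 1.6874), jump to mode 3
Mode 3: flow for 0.4392 to horizon, guard not reached → x = (2.5038, 2.2150)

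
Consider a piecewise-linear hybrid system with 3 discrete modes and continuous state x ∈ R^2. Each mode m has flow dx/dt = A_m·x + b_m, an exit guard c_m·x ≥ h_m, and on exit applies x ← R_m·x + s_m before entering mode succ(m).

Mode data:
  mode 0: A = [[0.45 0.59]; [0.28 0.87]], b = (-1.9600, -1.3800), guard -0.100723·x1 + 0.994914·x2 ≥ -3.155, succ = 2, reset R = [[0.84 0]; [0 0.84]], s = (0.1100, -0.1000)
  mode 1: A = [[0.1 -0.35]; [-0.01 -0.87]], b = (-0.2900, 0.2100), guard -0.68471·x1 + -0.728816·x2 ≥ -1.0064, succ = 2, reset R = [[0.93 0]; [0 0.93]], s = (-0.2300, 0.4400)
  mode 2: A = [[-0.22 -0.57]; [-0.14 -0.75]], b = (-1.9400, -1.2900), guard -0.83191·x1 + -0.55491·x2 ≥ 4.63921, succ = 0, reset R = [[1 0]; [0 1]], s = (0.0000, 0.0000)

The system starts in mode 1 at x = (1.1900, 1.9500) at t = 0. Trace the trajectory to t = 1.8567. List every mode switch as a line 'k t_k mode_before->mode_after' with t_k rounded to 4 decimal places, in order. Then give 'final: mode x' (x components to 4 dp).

1 1.0352 1->2
final: 2 -1.5096 -0.0166

Mode 1: guard c·x = -1.0064 hit at Δt = 1.0352 (t = 1.0352), x⁻ = (0.4794, 0.9304) → reset → x⁺ = (0.2159, 1.3053), jump to mode 2
Mode 2: flow for 0.8215 to horizon, guard not reached → x = (-1.5096, -0.0166)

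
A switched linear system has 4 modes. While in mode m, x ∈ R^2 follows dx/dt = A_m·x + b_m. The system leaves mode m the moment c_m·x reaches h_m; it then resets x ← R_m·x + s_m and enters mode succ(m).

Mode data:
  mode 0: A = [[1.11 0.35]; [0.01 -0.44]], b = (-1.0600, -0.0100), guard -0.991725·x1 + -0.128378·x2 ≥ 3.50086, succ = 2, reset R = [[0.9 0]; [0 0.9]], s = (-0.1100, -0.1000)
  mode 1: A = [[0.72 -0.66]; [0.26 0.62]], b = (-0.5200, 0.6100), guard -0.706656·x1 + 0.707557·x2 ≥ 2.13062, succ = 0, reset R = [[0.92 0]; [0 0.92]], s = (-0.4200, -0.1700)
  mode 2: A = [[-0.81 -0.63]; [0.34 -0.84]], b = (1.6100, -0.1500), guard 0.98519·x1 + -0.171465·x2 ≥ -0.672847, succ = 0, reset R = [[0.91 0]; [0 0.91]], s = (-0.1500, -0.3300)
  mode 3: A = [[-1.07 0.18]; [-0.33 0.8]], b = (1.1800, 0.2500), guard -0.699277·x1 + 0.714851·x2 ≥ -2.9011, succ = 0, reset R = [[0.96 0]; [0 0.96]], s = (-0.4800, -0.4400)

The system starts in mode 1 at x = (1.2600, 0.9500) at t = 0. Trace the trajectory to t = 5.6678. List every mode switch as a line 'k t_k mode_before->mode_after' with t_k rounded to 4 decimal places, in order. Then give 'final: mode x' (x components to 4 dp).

1 1.0409 1->0
2 2.6258 0->2
3 3.5626 2->0
4 4.3867 0->2
5 5.0958 2->0
final: 0 -2.6959 -0.6856

Mode 1: guard c·x = 2.1306 hit at Δt = 1.0409 (t = 1.0409), x⁻ = (0.0358, 3.0470) → reset → x⁺ = (-0.3871, 2.6332), jump to mode 0
Mode 0: guard c·x = 3.5009 hit at Δt = 1.5849 (t = 2.6258), x⁻ = (-3.6958, 1.2802) → reset → x⁺ = (-3.4362, 1.0522), jump to mode 2
Mode 2: guard c·x = -0.6728 hit at Δt = 0.9368 (t = 3.5626), x⁻ = (-0.6840, -0.0062) → reset → x⁺ = (-0.7725, -0.3357), jump to mode 0
Mode 0: guard c·x = 3.5009 hit at Δt = 0.8241 (t = 4.3867), x⁻ = (-3.4971, -0.2544) → reset → x⁺ = (-3.2574, -0.3290), jump to mode 2
Mode 2: guard c·x = -0.6728 hit at Δt = 0.7091 (t = 5.0958), x⁻ = (-0.7851, -0.5869) → reset → x⁺ = (-0.8644, -0.8641), jump to mode 0
Mode 0: flow for 0.5720 to horizon, guard not reached → x = (-2.6959, -0.6856)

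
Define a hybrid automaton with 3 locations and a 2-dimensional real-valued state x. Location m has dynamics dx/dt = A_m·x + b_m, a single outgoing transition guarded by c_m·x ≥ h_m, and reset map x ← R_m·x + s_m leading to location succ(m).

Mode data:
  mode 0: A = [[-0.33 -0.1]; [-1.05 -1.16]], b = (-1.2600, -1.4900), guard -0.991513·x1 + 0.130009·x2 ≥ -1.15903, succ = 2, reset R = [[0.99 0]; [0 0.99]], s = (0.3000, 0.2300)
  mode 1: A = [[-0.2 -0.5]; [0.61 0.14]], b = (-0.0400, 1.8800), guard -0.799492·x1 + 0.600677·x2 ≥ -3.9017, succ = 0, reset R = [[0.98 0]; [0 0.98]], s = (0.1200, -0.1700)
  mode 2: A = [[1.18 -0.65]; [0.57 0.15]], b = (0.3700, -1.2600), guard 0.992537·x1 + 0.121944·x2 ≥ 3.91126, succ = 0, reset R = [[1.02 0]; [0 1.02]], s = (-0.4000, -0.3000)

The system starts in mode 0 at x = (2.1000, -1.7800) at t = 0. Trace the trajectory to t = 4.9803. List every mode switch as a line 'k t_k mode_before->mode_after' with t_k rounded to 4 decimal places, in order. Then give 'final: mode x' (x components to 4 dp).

Mode 0: guard c·x = -1.1590 hit at Δt = 0.7999 (t = 0.7999), x⁻ = (0.8768, -2.2281) → reset → x⁺ = (1.1680, -1.9758), jump to mode 2
Mode 2: guard c·x = 3.9113 hit at Δt = 0.6468 (t = 1.4467), x⁻ = (4.1962, -2.0796) → reset → x⁺ = (3.8801, -2.4212), jump to mode 0
Mode 0: guard c·x = -1.1590 hit at Δt = 1.8389 (t = 3.2856), x⁻ = (0.8055, -2.7716) → reset → x⁺ = (1.0975, -2.5139), jump to mode 2
Mode 2: guard c·x = 3.9113 hit at Δt = 0.6287 (t = 3.9143), x⁻ = (4.2687, -2.6696) → reset → x⁺ = (3.9540, -3.0230), jump to mode 0
Mode 0: flow for 1.0660 to horizon, guard not reached → x = (1.9649, -3.5236)

1 0.7999 0->2
2 1.4467 2->0
3 3.2856 0->2
4 3.9143 2->0
final: 0 1.9649 -3.5236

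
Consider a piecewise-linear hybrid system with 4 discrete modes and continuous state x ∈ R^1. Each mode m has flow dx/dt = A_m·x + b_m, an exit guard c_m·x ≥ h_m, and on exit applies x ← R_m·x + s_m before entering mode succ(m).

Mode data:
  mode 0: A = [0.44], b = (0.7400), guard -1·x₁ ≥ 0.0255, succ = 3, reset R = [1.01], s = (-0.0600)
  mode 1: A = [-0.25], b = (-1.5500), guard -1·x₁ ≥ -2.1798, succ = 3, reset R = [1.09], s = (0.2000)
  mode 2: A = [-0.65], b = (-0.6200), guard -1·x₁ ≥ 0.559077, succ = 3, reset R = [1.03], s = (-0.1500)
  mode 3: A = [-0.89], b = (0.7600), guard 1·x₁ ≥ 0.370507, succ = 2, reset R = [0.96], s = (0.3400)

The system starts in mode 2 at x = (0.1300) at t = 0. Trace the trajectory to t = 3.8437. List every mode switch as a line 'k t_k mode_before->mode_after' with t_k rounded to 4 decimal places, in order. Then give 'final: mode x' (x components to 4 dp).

Mode 2: guard c·x = 0.5591 hit at Δt = 1.5538 (t = 1.5538), x⁻ = (-0.5591) → reset → x⁺ = (-0.7258), jump to mode 3
Mode 3: guard c·x = 0.3705 hit at Δt = 1.3305 (t = 2.8843), x⁻ = (0.3705) → reset → x⁺ = (0.6957), jump to mode 2
Mode 2: flow for 0.9594 to horizon, guard not reached → x = (-0.0697)

1 1.5538 2->3
2 2.8843 3->2
final: 2 -0.0697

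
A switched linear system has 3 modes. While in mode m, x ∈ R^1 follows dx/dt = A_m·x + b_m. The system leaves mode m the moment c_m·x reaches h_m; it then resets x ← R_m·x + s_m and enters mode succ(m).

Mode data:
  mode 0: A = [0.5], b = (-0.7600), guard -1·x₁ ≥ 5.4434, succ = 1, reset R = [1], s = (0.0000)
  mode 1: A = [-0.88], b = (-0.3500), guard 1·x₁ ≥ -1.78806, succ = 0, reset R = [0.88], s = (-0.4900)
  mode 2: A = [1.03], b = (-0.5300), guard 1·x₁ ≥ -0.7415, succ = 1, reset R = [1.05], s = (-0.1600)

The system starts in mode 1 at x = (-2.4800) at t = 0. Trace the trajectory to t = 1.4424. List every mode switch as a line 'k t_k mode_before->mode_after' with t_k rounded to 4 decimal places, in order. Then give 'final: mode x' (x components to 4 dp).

Mode 1: guard c·x = -1.7881 hit at Δt = 0.4590 (t = 0.4590), x⁻ = (-1.7881) → reset → x⁺ = (-2.0635), jump to mode 0
Mode 0: flow for 0.9834 to horizon, guard not reached → x = (-4.3394)

1 0.4590 1->0
final: 0 -4.3394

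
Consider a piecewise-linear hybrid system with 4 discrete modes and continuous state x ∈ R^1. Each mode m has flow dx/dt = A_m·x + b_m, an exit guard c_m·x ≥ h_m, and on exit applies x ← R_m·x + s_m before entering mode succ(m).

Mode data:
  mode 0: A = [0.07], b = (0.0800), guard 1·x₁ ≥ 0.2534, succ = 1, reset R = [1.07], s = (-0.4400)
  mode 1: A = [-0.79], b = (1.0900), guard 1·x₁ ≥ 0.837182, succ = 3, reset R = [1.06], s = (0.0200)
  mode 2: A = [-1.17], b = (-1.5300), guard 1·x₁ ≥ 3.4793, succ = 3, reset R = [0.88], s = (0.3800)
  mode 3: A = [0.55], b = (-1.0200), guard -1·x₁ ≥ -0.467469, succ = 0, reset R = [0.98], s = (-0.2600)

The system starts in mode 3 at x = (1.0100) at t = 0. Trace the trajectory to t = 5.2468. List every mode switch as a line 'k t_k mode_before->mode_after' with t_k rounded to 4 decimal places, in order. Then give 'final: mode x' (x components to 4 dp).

1 0.9021 3->0
2 1.4792 0->1
3 2.8068 1->3
4 3.5005 3->0
5 4.0776 0->1
final: 1 0.7649

Mode 3: guard c·x = -0.4675 hit at Δt = 0.9021 (t = 0.9021), x⁻ = (0.4675) → reset → x⁺ = (0.1981), jump to mode 0
Mode 0: guard c·x = 0.2534 hit at Δt = 0.5771 (t = 1.4792), x⁻ = (0.2534) → reset → x⁺ = (-0.1689), jump to mode 1
Mode 1: guard c·x = 0.8372 hit at Δt = 1.3276 (t = 2.8068), x⁻ = (0.8372) → reset → x⁺ = (0.9074), jump to mode 3
Mode 3: guard c·x = -0.4675 hit at Δt = 0.6937 (t = 3.5005), x⁻ = (0.4675) → reset → x⁺ = (0.1981), jump to mode 0
Mode 0: guard c·x = 0.2534 hit at Δt = 0.5771 (t = 4.0776), x⁻ = (0.2534) → reset → x⁺ = (-0.1689), jump to mode 1
Mode 1: flow for 1.1692 to horizon, guard not reached → x = (0.7649)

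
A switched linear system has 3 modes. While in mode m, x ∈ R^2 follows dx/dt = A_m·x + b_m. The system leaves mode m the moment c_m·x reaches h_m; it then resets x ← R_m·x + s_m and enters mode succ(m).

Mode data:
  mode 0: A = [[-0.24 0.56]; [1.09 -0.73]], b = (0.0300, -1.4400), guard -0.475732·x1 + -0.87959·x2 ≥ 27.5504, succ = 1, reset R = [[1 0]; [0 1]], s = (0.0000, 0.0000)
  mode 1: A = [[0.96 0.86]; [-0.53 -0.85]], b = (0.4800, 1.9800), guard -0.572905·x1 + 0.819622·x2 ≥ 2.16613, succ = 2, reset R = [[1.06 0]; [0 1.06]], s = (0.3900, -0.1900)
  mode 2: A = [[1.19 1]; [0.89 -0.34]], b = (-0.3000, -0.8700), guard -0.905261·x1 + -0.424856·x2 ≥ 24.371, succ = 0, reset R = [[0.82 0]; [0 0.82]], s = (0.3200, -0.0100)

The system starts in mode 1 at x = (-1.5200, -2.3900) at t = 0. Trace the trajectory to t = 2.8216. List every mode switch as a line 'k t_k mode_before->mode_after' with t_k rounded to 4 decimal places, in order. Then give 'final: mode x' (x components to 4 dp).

Mode 1: guard c·x = 2.1661 hit at Δt = 0.6648 (t = 0.6648), x⁻ = (-3.3102, 0.3291) → reset → x⁺ = (-3.1188, 0.1588), jump to mode 2
Mode 2: guard c·x = 24.3710 hit at Δt = 1.2642 (t = 1.9290), x⁻ = (-22.2259, -10.0051) → reset → x⁺ = (-17.9053, -8.2142), jump to mode 0
Mode 0: flow for 0.8926 to horizon, guard not reached → x = (-20.7611, -18.8839)

1 0.6648 1->2
2 1.9290 2->0
final: 0 -20.7611 -18.8839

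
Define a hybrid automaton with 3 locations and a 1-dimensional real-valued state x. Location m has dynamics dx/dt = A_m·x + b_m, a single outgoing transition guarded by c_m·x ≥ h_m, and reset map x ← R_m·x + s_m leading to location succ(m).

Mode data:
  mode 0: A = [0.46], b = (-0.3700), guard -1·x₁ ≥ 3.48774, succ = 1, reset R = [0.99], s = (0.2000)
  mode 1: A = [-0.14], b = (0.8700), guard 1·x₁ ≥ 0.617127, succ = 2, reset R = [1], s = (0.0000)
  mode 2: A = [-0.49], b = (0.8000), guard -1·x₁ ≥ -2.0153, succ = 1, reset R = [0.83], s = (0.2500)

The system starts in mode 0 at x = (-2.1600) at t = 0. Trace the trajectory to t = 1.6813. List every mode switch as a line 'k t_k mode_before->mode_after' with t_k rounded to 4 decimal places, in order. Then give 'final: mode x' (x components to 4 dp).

1 0.8046 0->1
final: 1 -2.1594

Mode 0: guard c·x = 3.4877 hit at Δt = 0.8046 (t = 0.8046), x⁻ = (-3.4877) → reset → x⁺ = (-3.2529), jump to mode 1
Mode 1: flow for 0.8767 to horizon, guard not reached → x = (-2.1594)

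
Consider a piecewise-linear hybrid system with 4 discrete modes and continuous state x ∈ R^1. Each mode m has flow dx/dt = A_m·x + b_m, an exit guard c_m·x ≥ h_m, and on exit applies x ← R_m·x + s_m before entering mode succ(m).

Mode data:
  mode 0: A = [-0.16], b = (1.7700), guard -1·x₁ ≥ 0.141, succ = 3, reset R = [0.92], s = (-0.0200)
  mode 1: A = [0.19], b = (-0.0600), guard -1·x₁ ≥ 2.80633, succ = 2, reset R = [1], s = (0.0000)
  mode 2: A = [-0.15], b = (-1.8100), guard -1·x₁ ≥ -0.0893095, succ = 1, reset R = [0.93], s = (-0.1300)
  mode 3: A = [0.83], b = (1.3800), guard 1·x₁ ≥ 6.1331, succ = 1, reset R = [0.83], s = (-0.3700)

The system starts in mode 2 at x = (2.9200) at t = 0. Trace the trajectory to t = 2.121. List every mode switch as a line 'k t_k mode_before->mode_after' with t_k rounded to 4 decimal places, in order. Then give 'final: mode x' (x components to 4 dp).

1 1.3956 2->1
final: 1 -0.1005

Mode 2: guard c·x = -0.0893 hit at Δt = 1.3956 (t = 1.3956), x⁻ = (0.0893) → reset → x⁺ = (-0.0469), jump to mode 1
Mode 1: flow for 0.7254 to horizon, guard not reached → x = (-0.1005)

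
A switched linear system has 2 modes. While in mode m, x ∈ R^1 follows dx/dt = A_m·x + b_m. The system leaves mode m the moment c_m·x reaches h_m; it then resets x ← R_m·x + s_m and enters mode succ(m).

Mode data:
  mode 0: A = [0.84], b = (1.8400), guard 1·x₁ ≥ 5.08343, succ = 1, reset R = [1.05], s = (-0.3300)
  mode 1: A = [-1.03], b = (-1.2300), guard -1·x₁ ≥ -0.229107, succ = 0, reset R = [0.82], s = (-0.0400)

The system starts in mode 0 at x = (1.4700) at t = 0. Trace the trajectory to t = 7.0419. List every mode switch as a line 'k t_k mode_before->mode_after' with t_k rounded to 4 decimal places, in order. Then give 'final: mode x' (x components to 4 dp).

1 0.8175 0->1
2 2.2465 1->0
3 3.5975 0->1
4 5.0265 1->0
5 6.3775 0->1
final: 1 1.9343

Mode 0: guard c·x = 5.0834 hit at Δt = 0.8175 (t = 0.8175), x⁻ = (5.0834) → reset → x⁺ = (5.0076), jump to mode 1
Mode 1: guard c·x = -0.2291 hit at Δt = 1.4290 (t = 2.2465), x⁻ = (0.2291) → reset → x⁺ = (0.1479), jump to mode 0
Mode 0: guard c·x = 5.0834 hit at Δt = 1.3510 (t = 3.5975), x⁻ = (5.0834) → reset → x⁺ = (5.0076), jump to mode 1
Mode 1: guard c·x = -0.2291 hit at Δt = 1.4290 (t = 5.0265), x⁻ = (0.2291) → reset → x⁺ = (0.1479), jump to mode 0
Mode 0: guard c·x = 5.0834 hit at Δt = 1.3510 (t = 6.3775), x⁻ = (5.0834) → reset → x⁺ = (5.0076), jump to mode 1
Mode 1: flow for 0.6644 to horizon, guard not reached → x = (1.9343)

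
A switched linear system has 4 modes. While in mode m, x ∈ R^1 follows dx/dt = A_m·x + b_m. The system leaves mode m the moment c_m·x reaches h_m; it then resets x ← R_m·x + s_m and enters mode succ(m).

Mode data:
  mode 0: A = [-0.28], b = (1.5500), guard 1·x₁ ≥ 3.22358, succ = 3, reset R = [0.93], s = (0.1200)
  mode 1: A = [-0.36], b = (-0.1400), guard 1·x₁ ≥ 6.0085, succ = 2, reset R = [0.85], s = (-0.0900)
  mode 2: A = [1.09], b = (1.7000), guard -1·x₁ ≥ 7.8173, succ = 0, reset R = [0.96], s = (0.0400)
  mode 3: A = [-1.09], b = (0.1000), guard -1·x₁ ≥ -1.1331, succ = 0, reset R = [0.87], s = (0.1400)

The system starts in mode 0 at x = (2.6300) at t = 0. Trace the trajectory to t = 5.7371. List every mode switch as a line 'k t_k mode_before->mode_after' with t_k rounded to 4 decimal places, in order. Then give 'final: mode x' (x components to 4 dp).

Mode 0: guard c·x = 3.2236 hit at Δt = 0.8161 (t = 0.8161), x⁻ = (3.2236) → reset → x⁺ = (3.1179), jump to mode 3
Mode 3: guard c·x = -1.1331 hit at Δt = 0.9787 (t = 1.7948), x⁻ = (1.1331) → reset → x⁺ = (1.1258), jump to mode 0
Mode 0: guard c·x = 3.2236 hit at Δt = 2.3060 (t = 4.1008), x⁻ = (3.2236) → reset → x⁺ = (3.1179), jump to mode 3
Mode 3: guard c·x = -1.1331 hit at Δt = 0.9787 (t = 5.0795), x⁻ = (1.1331) → reset → x⁺ = (1.1258), jump to mode 0
Mode 0: flow for 0.6576 to horizon, guard not reached → x = (1.8674)

1 0.8161 0->3
2 1.7948 3->0
3 4.1008 0->3
4 5.0795 3->0
final: 0 1.8674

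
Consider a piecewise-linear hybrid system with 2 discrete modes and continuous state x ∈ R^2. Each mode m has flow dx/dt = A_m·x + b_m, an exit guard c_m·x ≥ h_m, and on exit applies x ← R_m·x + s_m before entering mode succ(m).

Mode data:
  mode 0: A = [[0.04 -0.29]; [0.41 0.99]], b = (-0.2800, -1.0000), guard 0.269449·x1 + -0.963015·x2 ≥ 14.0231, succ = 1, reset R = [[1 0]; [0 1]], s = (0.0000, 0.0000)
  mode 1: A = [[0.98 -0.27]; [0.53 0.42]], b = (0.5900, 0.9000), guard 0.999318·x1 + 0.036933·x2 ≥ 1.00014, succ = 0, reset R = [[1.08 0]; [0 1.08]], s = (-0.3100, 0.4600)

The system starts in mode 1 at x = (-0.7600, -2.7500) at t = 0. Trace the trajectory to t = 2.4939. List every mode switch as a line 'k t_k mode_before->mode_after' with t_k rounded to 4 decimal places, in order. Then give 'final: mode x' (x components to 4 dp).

Mode 1: guard c·x = 1.0001 hit at Δt = 1.3510 (t = 1.3510), x⁻ = (1.1240, -3.3332) → reset → x⁺ = (0.9039, -3.1399), jump to mode 0
Mode 0: flow for 1.1429 to horizon, guard not reached → x = (2.7277, -10.5978)

1 1.3510 1->0
final: 0 2.7277 -10.5978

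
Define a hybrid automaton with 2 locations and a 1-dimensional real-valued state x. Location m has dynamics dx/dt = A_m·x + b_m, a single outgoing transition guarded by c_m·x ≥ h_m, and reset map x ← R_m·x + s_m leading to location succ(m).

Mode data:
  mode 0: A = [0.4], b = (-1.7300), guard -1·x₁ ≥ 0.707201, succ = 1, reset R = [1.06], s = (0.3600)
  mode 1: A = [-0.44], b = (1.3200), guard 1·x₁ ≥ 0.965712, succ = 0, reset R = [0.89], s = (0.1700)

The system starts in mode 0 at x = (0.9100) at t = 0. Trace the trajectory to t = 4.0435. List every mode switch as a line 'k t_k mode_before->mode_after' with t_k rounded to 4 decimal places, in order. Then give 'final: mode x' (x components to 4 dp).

1 0.9692 0->1
2 2.1296 1->0
3 3.1878 0->1
final: 1 0.6738

Mode 0: guard c·x = 0.7072 hit at Δt = 0.9692 (t = 0.9692), x⁻ = (-0.7072) → reset → x⁺ = (-0.3896), jump to mode 1
Mode 1: guard c·x = 0.9657 hit at Δt = 1.1604 (t = 2.1296), x⁻ = (0.9657) → reset → x⁺ = (1.0295), jump to mode 0
Mode 0: guard c·x = 0.7072 hit at Δt = 1.0582 (t = 3.1878), x⁻ = (-0.7072) → reset → x⁺ = (-0.3896), jump to mode 1
Mode 1: flow for 0.8557 to horizon, guard not reached → x = (0.6738)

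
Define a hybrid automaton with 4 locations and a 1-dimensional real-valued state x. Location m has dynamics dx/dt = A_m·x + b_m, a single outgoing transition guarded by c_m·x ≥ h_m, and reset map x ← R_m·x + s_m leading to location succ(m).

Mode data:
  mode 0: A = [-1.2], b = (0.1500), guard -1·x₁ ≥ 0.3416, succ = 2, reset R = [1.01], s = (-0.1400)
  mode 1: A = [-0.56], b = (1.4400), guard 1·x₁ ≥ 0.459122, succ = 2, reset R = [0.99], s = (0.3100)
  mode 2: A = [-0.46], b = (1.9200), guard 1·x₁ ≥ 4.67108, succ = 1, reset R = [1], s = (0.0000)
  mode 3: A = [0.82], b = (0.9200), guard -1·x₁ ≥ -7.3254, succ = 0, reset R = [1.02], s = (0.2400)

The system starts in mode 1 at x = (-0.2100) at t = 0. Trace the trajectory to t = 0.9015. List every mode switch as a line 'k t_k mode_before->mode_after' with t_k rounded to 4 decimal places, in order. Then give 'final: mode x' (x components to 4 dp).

1 0.4914 1->2
final: 2 1.3507

Mode 1: guard c·x = 0.4591 hit at Δt = 0.4914 (t = 0.4914), x⁻ = (0.4591) → reset → x⁺ = (0.7645), jump to mode 2
Mode 2: flow for 0.4101 to horizon, guard not reached → x = (1.3507)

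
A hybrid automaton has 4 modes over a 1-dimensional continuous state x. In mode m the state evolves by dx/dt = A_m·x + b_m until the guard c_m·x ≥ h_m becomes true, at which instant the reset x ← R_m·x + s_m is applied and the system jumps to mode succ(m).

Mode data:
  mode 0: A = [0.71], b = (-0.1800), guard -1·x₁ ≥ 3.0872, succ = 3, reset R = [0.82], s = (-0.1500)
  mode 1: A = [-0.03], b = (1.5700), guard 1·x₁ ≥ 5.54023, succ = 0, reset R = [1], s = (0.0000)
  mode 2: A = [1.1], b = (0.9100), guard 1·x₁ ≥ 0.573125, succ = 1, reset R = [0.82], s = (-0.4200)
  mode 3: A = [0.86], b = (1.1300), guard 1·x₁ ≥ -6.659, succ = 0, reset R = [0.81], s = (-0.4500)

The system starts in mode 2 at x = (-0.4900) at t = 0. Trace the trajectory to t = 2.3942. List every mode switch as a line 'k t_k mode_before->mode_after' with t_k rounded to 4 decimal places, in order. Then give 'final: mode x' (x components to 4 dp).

Mode 2: guard c·x = 0.5731 hit at Δt = 1.2942 (t = 1.2942), x⁻ = (0.5731) → reset → x⁺ = (0.0500), jump to mode 1
Mode 1: flow for 1.1000 to horizon, guard not reached → x = (1.7472)

1 1.2942 2->1
final: 1 1.7472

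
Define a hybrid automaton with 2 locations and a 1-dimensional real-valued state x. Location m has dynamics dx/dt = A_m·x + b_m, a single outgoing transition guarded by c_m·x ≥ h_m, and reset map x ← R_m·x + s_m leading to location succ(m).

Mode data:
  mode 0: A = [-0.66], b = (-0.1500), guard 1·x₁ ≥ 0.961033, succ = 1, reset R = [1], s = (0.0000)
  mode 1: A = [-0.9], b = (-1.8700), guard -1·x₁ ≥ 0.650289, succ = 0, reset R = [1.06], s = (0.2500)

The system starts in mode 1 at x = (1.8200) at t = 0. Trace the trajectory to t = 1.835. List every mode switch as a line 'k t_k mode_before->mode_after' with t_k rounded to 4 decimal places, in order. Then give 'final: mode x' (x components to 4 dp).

1 1.1161 1->0
final: 0 -0.3592

Mode 1: guard c·x = 0.6503 hit at Δt = 1.1161 (t = 1.1161), x⁻ = (-0.6503) → reset → x⁺ = (-0.4393), jump to mode 0
Mode 0: flow for 0.7189 to horizon, guard not reached → x = (-0.3592)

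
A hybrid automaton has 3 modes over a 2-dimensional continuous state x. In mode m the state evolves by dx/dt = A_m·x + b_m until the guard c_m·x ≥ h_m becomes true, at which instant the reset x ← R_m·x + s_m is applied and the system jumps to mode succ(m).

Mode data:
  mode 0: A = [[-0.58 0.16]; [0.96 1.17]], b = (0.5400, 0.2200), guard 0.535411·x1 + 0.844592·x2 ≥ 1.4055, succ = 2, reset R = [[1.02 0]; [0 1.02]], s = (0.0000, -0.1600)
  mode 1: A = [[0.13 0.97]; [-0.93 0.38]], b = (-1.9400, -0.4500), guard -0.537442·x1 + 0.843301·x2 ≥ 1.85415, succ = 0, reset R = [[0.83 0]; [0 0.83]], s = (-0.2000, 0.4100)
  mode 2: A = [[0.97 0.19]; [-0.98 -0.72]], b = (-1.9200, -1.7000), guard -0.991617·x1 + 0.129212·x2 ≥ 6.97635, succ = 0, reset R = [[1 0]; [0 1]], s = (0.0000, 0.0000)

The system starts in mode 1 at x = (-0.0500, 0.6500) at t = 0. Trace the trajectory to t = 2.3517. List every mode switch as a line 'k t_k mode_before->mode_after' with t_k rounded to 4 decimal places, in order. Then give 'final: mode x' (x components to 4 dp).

1 1.1059 1->0
2 1.5895 0->2
final: 2 -3.3273 1.2802

Mode 1: guard c·x = 1.8541 hit at Δt = 1.1059 (t = 1.1059), x⁻ = (-1.4150, 1.2969) → reset → x⁺ = (-1.3744, 1.4864), jump to mode 0
Mode 0: guard c·x = 1.4055 hit at Δt = 0.4836 (t = 1.5895), x⁻ = (-0.6922, 2.1029) → reset → x⁺ = (-0.7060, 1.9850), jump to mode 2
Mode 2: flow for 0.7622 to horizon, guard not reached → x = (-3.3273, 1.2802)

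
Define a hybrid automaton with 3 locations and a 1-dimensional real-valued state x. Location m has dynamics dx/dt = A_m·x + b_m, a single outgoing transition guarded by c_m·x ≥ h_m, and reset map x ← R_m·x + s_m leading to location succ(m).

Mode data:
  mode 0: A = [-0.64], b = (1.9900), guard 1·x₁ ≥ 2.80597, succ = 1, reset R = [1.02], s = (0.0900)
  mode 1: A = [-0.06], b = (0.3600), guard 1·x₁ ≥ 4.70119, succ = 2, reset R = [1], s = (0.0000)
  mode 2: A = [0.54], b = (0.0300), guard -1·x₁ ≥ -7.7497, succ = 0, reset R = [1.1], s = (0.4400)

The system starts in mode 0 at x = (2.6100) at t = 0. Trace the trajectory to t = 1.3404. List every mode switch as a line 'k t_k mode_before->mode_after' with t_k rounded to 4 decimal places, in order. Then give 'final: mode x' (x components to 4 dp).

1 0.7786 0->1
final: 1 3.0531

Mode 0: guard c·x = 2.8060 hit at Δt = 0.7786 (t = 0.7786), x⁻ = (2.8060) → reset → x⁺ = (2.9521), jump to mode 1
Mode 1: flow for 0.5618 to horizon, guard not reached → x = (3.0531)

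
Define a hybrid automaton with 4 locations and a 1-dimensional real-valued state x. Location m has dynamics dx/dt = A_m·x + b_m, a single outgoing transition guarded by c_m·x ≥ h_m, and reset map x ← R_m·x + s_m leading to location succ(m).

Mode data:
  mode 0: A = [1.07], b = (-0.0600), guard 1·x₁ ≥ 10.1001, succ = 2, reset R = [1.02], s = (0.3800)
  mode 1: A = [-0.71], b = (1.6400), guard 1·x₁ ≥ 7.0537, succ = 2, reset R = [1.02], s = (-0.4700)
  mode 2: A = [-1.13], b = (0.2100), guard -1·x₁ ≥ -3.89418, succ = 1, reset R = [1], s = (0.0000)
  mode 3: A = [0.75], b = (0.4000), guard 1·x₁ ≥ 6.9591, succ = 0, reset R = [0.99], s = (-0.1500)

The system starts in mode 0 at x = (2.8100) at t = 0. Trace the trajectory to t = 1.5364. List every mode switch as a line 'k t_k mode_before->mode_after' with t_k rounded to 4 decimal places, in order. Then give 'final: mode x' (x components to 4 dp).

1 1.2093 0->2
final: 2 7.4387

Mode 0: guard c·x = 10.1001 hit at Δt = 1.2093 (t = 1.2093), x⁻ = (10.1001) → reset → x⁺ = (10.6821), jump to mode 2
Mode 2: flow for 0.3271 to horizon, guard not reached → x = (7.4387)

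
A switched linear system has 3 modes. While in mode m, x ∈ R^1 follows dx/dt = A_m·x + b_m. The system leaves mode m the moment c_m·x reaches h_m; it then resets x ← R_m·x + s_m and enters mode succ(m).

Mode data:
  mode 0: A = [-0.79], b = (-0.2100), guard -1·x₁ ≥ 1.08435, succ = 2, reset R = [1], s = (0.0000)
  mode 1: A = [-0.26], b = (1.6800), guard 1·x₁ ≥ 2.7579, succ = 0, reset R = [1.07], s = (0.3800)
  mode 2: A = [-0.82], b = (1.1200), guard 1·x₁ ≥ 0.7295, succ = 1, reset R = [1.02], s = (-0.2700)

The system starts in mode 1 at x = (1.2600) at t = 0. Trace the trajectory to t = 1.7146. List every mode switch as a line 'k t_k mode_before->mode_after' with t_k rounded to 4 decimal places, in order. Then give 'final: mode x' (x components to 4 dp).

Mode 1: guard c·x = 2.7579 hit at Δt = 1.3063 (t = 1.3063), x⁻ = (2.7579) → reset → x⁺ = (3.3310), jump to mode 0
Mode 0: flow for 0.4083 to horizon, guard not reached → x = (2.3393)

1 1.3063 1->0
final: 0 2.3393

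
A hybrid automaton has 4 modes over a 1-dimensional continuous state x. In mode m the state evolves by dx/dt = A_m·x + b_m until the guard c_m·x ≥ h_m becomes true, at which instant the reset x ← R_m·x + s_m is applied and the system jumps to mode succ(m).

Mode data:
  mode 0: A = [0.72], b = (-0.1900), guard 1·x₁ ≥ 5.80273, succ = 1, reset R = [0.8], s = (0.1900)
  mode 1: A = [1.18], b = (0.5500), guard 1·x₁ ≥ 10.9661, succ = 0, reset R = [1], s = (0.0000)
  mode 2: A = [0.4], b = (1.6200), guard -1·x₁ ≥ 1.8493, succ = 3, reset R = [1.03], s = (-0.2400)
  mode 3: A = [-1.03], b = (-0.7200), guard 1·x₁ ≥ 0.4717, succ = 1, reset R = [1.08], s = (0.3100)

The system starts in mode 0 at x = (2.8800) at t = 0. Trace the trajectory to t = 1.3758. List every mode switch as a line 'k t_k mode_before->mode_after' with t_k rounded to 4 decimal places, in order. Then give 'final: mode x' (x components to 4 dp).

1 1.0418 0->1
final: 1 7.3917

Mode 0: guard c·x = 5.8027 hit at Δt = 1.0418 (t = 1.0418), x⁻ = (5.8027) → reset → x⁺ = (4.8322), jump to mode 1
Mode 1: flow for 0.3340 to horizon, guard not reached → x = (7.3917)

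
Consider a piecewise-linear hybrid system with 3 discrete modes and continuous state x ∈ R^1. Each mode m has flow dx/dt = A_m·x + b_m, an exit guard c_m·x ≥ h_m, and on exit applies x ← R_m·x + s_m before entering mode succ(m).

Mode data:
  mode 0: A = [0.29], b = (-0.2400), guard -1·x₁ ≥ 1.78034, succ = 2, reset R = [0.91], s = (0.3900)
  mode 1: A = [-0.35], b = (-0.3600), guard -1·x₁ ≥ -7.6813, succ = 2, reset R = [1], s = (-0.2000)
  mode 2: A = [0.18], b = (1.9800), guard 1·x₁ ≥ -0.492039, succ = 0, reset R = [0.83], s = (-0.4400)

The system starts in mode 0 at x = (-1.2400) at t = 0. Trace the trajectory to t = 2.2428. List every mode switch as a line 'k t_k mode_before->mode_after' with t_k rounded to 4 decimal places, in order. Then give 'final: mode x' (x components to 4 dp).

1 0.8006 0->2
2 1.2052 2->0
final: 0 -1.4368

Mode 0: guard c·x = 1.7803 hit at Δt = 0.8006 (t = 0.8006), x⁻ = (-1.7803) → reset → x⁺ = (-1.2301), jump to mode 2
Mode 2: guard c·x = -0.4920 hit at Δt = 0.4046 (t = 1.2052), x⁻ = (-0.4920) → reset → x⁺ = (-0.8484), jump to mode 0
Mode 0: flow for 1.0376 to horizon, guard not reached → x = (-1.4368)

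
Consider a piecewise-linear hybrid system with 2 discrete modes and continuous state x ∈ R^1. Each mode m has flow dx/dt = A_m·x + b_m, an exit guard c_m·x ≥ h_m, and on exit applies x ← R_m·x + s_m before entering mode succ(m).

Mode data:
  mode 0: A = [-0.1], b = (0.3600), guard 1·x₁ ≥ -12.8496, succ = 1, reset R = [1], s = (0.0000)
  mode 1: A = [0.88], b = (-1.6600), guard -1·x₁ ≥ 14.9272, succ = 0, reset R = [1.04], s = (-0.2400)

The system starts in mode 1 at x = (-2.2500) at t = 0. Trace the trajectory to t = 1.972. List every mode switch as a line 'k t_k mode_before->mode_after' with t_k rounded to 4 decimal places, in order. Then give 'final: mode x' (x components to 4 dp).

1 1.5936 1->0
final: 0 -15.0452

Mode 1: guard c·x = 14.9272 hit at Δt = 1.5936 (t = 1.5936), x⁻ = (-14.9272) → reset → x⁺ = (-15.7643), jump to mode 0
Mode 0: flow for 0.3784 to horizon, guard not reached → x = (-15.0452)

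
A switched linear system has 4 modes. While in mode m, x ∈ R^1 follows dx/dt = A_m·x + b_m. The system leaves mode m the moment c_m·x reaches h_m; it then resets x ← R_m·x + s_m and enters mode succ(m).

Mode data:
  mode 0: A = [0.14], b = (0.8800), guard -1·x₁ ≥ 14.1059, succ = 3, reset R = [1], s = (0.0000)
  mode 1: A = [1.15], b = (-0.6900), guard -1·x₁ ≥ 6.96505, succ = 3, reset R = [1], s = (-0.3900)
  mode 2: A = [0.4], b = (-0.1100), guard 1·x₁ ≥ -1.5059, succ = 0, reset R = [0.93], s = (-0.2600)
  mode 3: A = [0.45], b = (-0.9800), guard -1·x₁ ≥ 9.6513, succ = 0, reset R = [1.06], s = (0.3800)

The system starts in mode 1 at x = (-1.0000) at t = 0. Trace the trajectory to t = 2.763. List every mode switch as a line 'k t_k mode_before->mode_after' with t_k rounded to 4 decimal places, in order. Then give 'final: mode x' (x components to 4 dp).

Mode 1: guard c·x = 6.9650 hit at Δt = 1.3509 (t = 1.3509), x⁻ = (-6.9650) → reset → x⁺ = (-7.3550), jump to mode 3
Mode 3: guard c·x = 9.6513 hit at Δt = 0.4796 (t = 1.8305), x⁻ = (-9.6513) → reset → x⁺ = (-9.8504), jump to mode 0
Mode 0: flow for 0.9325 to horizon, guard not reached → x = (-10.3475)

1 1.3509 1->3
2 1.8305 3->0
final: 0 -10.3475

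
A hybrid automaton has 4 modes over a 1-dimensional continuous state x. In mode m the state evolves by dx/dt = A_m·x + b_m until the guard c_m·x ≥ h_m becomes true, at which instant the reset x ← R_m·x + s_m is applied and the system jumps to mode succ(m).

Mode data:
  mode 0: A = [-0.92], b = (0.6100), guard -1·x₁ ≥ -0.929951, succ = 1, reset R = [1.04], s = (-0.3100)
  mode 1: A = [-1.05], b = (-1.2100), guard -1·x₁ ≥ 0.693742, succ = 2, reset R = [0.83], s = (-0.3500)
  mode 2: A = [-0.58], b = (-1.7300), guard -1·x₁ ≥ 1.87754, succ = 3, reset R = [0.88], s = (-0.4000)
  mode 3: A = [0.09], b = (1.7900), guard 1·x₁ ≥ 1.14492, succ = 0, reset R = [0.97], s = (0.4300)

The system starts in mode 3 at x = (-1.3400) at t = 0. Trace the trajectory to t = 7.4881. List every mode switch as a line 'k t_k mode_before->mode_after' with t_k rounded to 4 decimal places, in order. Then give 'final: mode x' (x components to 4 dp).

1 1.3969 3->0
2 2.6906 0->1
3 3.9978 1->2
4 5.0688 2->3
5 6.9008 3->0
final: 0 1.1742

Mode 3: guard c·x = 1.1449 hit at Δt = 1.3969 (t = 1.3969), x⁻ = (1.1449) → reset → x⁺ = (1.5406), jump to mode 0
Mode 0: guard c·x = -0.9300 hit at Δt = 1.2937 (t = 2.6906), x⁻ = (0.9300) → reset → x⁺ = (0.6571), jump to mode 1
Mode 1: guard c·x = 0.6937 hit at Δt = 1.3072 (t = 3.9978), x⁻ = (-0.6937) → reset → x⁺ = (-0.9258), jump to mode 2
Mode 2: guard c·x = 1.8775 hit at Δt = 1.0710 (t = 5.0688), x⁻ = (-1.8775) → reset → x⁺ = (-2.0522), jump to mode 3
Mode 3: guard c·x = 1.1449 hit at Δt = 1.8320 (t = 6.9008), x⁻ = (1.1449) → reset → x⁺ = (1.5406), jump to mode 0
Mode 0: flow for 0.5873 to horizon, guard not reached → x = (1.1742)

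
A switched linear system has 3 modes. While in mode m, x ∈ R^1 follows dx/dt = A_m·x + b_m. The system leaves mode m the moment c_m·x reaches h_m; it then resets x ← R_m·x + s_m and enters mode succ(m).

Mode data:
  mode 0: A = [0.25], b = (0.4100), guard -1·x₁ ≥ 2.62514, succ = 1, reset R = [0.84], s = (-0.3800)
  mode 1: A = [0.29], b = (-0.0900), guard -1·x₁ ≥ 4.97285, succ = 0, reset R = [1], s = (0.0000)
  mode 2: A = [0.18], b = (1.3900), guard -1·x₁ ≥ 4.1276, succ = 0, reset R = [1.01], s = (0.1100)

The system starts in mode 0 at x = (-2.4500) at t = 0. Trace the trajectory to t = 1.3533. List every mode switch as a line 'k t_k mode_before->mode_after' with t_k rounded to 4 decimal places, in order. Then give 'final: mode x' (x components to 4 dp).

Mode 0: guard c·x = 2.6251 hit at Δt = 0.7830 (t = 0.7830), x⁻ = (-2.6251) → reset → x⁺ = (-2.5851), jump to mode 1
Mode 1: flow for 0.5703 to horizon, guard not reached → x = (-3.1059)

1 0.7830 0->1
final: 1 -3.1059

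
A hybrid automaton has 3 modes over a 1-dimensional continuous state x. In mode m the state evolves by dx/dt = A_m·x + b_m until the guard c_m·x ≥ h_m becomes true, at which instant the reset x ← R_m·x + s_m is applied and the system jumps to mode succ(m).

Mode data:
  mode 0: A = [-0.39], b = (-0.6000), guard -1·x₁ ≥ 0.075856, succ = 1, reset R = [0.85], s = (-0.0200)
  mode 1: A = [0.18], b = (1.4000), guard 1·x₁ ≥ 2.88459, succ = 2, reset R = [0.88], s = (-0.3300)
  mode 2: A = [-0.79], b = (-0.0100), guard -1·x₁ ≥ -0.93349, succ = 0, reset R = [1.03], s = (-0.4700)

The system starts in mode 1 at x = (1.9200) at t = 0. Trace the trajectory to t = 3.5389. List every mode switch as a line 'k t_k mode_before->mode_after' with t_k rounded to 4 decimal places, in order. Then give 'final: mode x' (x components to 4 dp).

1 0.5268 1->2
2 1.6070 2->0
3 2.4475 0->1
final: 1 1.5856

Mode 1: guard c·x = 2.8846 hit at Δt = 0.5268 (t = 0.5268), x⁻ = (2.8846) → reset → x⁺ = (2.2084), jump to mode 2
Mode 2: guard c·x = -0.9335 hit at Δt = 1.0802 (t = 1.6070), x⁻ = (0.9335) → reset → x⁺ = (0.4915), jump to mode 0
Mode 0: guard c·x = 0.0759 hit at Δt = 0.8405 (t = 2.4475), x⁻ = (-0.0759) → reset → x⁺ = (-0.0845), jump to mode 1
Mode 1: flow for 1.0914 to horizon, guard not reached → x = (1.5856)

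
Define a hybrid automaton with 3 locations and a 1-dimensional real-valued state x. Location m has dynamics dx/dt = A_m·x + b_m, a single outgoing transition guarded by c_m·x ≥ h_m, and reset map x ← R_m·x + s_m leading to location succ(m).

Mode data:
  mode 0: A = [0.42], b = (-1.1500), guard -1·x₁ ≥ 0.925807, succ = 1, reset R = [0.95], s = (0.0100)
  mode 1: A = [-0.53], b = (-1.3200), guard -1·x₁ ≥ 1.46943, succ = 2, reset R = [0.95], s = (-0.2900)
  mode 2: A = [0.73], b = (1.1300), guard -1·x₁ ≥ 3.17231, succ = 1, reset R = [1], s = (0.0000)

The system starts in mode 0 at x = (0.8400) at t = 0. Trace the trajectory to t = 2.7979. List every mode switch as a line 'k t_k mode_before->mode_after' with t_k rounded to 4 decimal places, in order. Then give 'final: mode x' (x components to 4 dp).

1 1.5659 0->1
2 2.4379 1->2
final: 2 -1.7274

Mode 0: guard c·x = 0.9258 hit at Δt = 1.5659 (t = 1.5659), x⁻ = (-0.9258) → reset → x⁺ = (-0.8695), jump to mode 1
Mode 1: guard c·x = 1.4694 hit at Δt = 0.8720 (t = 2.4379), x⁻ = (-1.4694) → reset → x⁺ = (-1.6860), jump to mode 2
Mode 2: flow for 0.3600 to horizon, guard not reached → x = (-1.7274)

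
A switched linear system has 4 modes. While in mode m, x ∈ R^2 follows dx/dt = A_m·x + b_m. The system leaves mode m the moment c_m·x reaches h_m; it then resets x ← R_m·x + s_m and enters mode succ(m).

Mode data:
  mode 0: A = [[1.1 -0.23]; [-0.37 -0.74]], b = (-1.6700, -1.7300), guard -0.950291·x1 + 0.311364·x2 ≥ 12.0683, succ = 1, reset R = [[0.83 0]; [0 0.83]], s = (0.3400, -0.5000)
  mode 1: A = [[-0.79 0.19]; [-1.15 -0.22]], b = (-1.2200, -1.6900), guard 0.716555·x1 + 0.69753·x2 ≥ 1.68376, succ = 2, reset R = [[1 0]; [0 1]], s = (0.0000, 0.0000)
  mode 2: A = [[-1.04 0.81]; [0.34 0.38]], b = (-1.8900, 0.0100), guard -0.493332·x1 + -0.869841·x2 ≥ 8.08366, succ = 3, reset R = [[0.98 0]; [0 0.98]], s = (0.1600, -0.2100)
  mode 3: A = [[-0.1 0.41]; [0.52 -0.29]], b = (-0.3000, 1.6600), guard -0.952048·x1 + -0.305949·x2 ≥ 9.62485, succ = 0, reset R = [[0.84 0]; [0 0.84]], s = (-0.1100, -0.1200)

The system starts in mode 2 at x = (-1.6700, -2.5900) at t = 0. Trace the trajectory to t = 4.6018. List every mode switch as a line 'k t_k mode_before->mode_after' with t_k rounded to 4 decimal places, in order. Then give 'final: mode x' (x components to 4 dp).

1 1.4891 2->3
2 3.0883 3->0
3 3.6668 0->1
final: 1 -5.8020 4.2178

Mode 2: guard c·x = 8.0837 hit at Δt = 1.4891 (t = 1.4891), x⁻ = (-4.7264, -6.6127) → reset → x⁺ = (-4.4718, -6.6904), jump to mode 3
Mode 3: guard c·x = 9.6249 hit at Δt = 1.5992 (t = 3.0883), x⁻ = (-8.0579, -6.3844) → reset → x⁺ = (-6.8787, -5.4829), jump to mode 0
Mode 0: guard c·x = 12.0683 hit at Δt = 0.5785 (t = 3.6668), x⁻ = (-13.5624, -2.6335) → reset → x⁺ = (-10.9168, -2.6858), jump to mode 1
Mode 1: flow for 0.9350 to horizon, guard not reached → x = (-5.8020, 4.2178)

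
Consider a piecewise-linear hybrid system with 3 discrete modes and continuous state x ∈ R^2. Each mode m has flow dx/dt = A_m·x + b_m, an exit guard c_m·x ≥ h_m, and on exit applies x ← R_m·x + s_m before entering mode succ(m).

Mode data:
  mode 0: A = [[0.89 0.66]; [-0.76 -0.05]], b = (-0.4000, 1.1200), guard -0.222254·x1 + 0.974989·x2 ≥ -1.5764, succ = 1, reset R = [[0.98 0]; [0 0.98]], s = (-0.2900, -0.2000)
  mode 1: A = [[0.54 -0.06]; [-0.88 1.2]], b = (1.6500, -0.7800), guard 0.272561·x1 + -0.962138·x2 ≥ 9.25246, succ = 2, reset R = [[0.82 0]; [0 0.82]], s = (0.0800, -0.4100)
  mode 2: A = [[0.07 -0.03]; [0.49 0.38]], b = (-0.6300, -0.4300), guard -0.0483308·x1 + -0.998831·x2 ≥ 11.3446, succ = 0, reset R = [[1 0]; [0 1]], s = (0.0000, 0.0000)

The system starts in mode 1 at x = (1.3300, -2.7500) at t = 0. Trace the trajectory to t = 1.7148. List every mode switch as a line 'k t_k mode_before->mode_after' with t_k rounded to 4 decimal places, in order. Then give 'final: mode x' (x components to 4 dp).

1 0.6509 1->2
final: 2 2.6925 -10.0141

Mode 1: guard c·x = 9.2525 hit at Δt = 0.6509 (t = 0.6509), x⁻ = (3.4136, -8.6495) → reset → x⁺ = (2.8791, -7.5026), jump to mode 2
Mode 2: flow for 1.0639 to horizon, guard not reached → x = (2.6925, -10.0141)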